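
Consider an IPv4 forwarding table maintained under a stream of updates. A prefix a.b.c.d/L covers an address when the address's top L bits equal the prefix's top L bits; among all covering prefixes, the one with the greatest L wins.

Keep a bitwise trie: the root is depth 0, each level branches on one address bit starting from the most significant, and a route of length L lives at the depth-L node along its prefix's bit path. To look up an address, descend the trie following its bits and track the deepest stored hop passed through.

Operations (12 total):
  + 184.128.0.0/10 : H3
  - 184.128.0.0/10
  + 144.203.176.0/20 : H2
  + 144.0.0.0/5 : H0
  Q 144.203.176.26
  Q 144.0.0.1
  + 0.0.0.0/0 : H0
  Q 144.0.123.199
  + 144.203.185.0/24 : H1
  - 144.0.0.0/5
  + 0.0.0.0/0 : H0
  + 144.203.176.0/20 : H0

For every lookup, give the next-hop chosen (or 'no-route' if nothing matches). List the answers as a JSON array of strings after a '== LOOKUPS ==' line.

Process each operation:
  add 184.128.0.0/10 -> H3 at depth 10
  del 184.128.0.0/10 (clear depth 10)
  add 144.203.176.0/20 -> H2 at depth 20
  add 144.0.0.0/5 -> H0 at depth 5
  ? 144.203.176.26  path d0:-→d1:-→d2:-→d3:-→d4:-→d5:H0→d6:-→d7:-→d8:-→d9:-→d10:-→d11:-→d12:-→d13:-→d14:-→d15:-→d16:-→d17:-→d18:-→d19:-→d20:H2  best=H2
  ? 144.0.0.1  path d0:-→d1:-→d2:-→d3:-→d4:-→d5:H0→d6:-→d7:-→d8:-  best=H0
  add 0.0.0.0/0 -> H0 at depth 0
  ? 144.0.123.199  path d0:H0→d1:-→d2:-→d3:-→d4:-→d5:H0→d6:-→d7:-→d8:-  best=H0
  add 144.203.185.0/24 -> H1 at depth 24
  del 144.0.0.0/5 (clear depth 5)
  add 0.0.0.0/0 -> H0 at depth 0
  add 144.203.176.0/20 -> H0 at depth 20

== LOOKUPS ==
["H2","H0","H0"]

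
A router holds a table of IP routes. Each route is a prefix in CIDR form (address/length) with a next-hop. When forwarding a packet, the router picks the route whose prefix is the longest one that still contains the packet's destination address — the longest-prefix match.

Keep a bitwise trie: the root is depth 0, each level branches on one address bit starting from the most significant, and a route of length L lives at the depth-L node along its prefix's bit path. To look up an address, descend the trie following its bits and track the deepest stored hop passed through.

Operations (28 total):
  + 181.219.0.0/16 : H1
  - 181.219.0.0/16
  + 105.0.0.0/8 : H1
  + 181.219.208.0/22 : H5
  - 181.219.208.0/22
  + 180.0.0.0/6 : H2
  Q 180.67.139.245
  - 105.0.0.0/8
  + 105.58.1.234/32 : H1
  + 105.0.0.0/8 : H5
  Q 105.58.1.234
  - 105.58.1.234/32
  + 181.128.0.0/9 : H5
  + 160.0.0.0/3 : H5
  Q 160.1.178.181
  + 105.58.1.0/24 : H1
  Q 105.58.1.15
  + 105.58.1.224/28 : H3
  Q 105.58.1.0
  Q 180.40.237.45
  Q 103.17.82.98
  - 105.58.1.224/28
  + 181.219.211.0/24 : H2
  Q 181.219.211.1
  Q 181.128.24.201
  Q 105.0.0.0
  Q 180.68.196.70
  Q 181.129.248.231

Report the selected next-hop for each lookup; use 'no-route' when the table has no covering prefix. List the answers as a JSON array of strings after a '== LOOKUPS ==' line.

Process each operation:
  add 181.219.0.0/16 -> H1 at depth 16
  del 181.219.0.0/16 (clear depth 16)
  add 105.0.0.0/8 -> H1 at depth 8
  add 181.219.208.0/22 -> H5 at depth 22
  del 181.219.208.0/22 (clear depth 22)
  add 180.0.0.0/6 -> H2 at depth 6
  lookup 180.67.139.245: bits 1011010 walk d0:-→d1:-→d2:-→d3:-→d4:-→d5:-→d6:H2→d7:- -> H2
  del 105.0.0.0/8 (clear depth 8)
  add 105.58.1.234/32 -> H1 at depth 32
  add 105.0.0.0/8 -> H5 at depth 8
  lookup 105.58.1.234: bits 01101001001110100000000111101010 walk d0:-→d1:-→d2:-→d3:-→d4:-→d5:-→d6:-→d7:-→d8:H5→d9:-→d10:-→d11:-→d12:-→d13:-→d14:-→d15:-→d16:-→d17:-→d18:-→d19:-→d20:-→d21:-→d22:-→d23:-→d24:-→d25:-→d26:-→d27:-→d28:-→d29:-→d30:-→d31:-→d32:H1 -> H1
  del 105.58.1.234/32 (clear depth 32)
  add 181.128.0.0/9 -> H5 at depth 9
  add 160.0.0.0/3 -> H5 at depth 3
  lookup 160.1.178.181: bits 101 walk d0:-→d1:-→d2:-→d3:H5 -> H5
  add 105.58.1.0/24 -> H1 at depth 24
  lookup 105.58.1.15: bits 011010010011101000000001 walk d0:-→d1:-→d2:-→d3:-→d4:-→d5:-→d6:-→d7:-→d8:H5→d9:-→d10:-→d11:-→d12:-→d13:-→d14:-→d15:-→d16:-→d17:-→d18:-→d19:-→d20:-→d21:-→d22:-→d23:-→d24:H1 -> H1
  add 105.58.1.224/28 -> H3 at depth 28
  lookup 105.58.1.0: bits 011010010011101000000001 walk d0:-→d1:-→d2:-→d3:-→d4:-→d5:-→d6:-→d7:-→d8:H5→d9:-→d10:-→d11:-→d12:-→d13:-→d14:-→d15:-→d16:-→d17:-→d18:-→d19:-→d20:-→d21:-→d22:-→d23:-→d24:H1 -> H1
  lookup 180.40.237.45: bits 1011010 walk d0:-→d1:-→d2:-→d3:H5→d4:-→d5:-→d6:H2→d7:- -> H2
  lookup 103.17.82.98: bits 0110 walk d0:-→d1:-→d2:-→d3:-→d4:- -> no-route
  del 105.58.1.224/28 (clear depth 28)
  add 181.219.211.0/24 -> H2 at depth 24
  lookup 181.219.211.1: bits 101101011101101111010011 walk d0:-→d1:-→d2:-→d3:H5→d4:-→d5:-→d6:H2→d7:-→d8:-→d9:H5→d10:-→d11:-→d12:-→d13:-→d14:-→d15:-→d16:-→d17:-→d18:-→d19:-→d20:-→d21:-→d22:-→d23:-→d24:H2 -> H2
  lookup 181.128.24.201: bits 101101011 walk d0:-→d1:-→d2:-→d3:H5→d4:-→d5:-→d6:H2→d7:-→d8:-→d9:H5 -> H5
  lookup 105.0.0.0: bits 0110100100 walk d0:-→d1:-→d2:-→d3:-→d4:-→d5:-→d6:-→d7:-→d8:H5→d9:-→d10:- -> H5
  lookup 180.68.196.70: bits 1011010 walk d0:-→d1:-→d2:-→d3:H5→d4:-→d5:-→d6:H2→d7:- -> H2
  lookup 181.129.248.231: bits 101101011 walk d0:-→d1:-→d2:-→d3:H5→d4:-→d5:-→d6:H2→d7:-→d8:-→d9:H5 -> H5

== LOOKUPS ==
["H2","H1","H5","H1","H1","H2","no-route","H2","H5","H5","H2","H5"]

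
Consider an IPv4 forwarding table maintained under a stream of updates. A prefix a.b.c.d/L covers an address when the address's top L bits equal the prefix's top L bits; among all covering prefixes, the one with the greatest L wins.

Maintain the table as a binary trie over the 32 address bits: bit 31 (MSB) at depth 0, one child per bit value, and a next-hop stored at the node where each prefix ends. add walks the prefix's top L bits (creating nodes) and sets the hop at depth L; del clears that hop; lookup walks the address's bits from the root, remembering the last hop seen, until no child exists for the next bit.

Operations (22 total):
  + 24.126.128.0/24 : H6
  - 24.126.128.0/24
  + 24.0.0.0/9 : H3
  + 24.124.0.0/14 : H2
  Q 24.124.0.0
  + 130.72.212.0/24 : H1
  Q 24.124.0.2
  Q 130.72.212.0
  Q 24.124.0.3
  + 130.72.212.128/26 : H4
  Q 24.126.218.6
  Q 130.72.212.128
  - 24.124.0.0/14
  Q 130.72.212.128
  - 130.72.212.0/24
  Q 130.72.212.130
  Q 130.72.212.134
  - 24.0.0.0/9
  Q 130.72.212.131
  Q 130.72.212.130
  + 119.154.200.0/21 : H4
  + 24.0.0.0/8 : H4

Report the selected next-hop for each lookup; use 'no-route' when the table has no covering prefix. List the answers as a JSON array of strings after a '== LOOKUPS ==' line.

Apply in order:
  add 24.126.128.0/24 -> H6 at depth 24
  del 24.126.128.0/24 (clear depth 24)
  add 24.0.0.0/9 -> H3 at depth 9
  add 24.124.0.0/14 -> H2 at depth 14
  ? 24.124.0.0  path d0:-→d1:-→d2:-→d3:-→d4:-→d5:-→d6:-→d7:-→d8:-→d9:H3→d10:-→d11:-→d12:-→d13:-→d14:H2  best=H2
  add 130.72.212.0/24 -> H1 at depth 24
  ? 24.124.0.2  path d0:-→d1:-→d2:-→d3:-→d4:-→d5:-→d6:-→d7:-→d8:-→d9:H3→d10:-→d11:-→d12:-→d13:-→d14:H2  best=H2
  ? 130.72.212.0  path d0:-→d1:-→d2:-→d3:-→d4:-→d5:-→d6:-→d7:-→d8:-→d9:-→d10:-→d11:-→d12:-→d13:-→d14:-→d15:-→d16:-→d17:-→d18:-→d19:-→d20:-→d21:-→d22:-→d23:-→d24:H1  best=H1
  ? 24.124.0.3  path d0:-→d1:-→d2:-→d3:-→d4:-→d5:-→d6:-→d7:-→d8:-→d9:H3→d10:-→d11:-→d12:-→d13:-→d14:H2  best=H2
  add 130.72.212.128/26 -> H4 at depth 26
  ? 24.126.218.6  path d0:-→d1:-→d2:-→d3:-→d4:-→d5:-→d6:-→d7:-→d8:-→d9:H3→d10:-→d11:-→d12:-→d13:-→d14:H2→d15:-→d16:-→d17:-  best=H2
  ? 130.72.212.128  path d0:-→d1:-→d2:-→d3:-→d4:-→d5:-→d6:-→d7:-→d8:-→d9:-→d10:-→d11:-→d12:-→d13:-→d14:-→d15:-→d16:-→d17:-→d18:-→d19:-→d20:-→d21:-→d22:-→d23:-→d24:H1→d25:-→d26:H4  best=H4
  del 24.124.0.0/14 (clear depth 14)
  ? 130.72.212.128  path d0:-→d1:-→d2:-→d3:-→d4:-→d5:-→d6:-→d7:-→d8:-→d9:-→d10:-→d11:-→d12:-→d13:-→d14:-→d15:-→d16:-→d17:-→d18:-→d19:-→d20:-→d21:-→d22:-→d23:-→d24:H1→d25:-→d26:H4  best=H4
  del 130.72.212.0/24 (clear depth 24)
  ? 130.72.212.130  path d0:-→d1:-→d2:-→d3:-→d4:-→d5:-→d6:-→d7:-→d8:-→d9:-→d10:-→d11:-→d12:-→d13:-→d14:-→d15:-→d16:-→d17:-→d18:-→d19:-→d20:-→d21:-→d22:-→d23:-→d24:-→d25:-→d26:H4  best=H4
  ? 130.72.212.134  path d0:-→d1:-→d2:-→d3:-→d4:-→d5:-→d6:-→d7:-→d8:-→d9:-→d10:-→d11:-→d12:-→d13:-→d14:-→d15:-→d16:-→d17:-→d18:-→d19:-→d20:-→d21:-→d22:-→d23:-→d24:-→d25:-→d26:H4  best=H4
  del 24.0.0.0/9 (clear depth 9)
  ? 130.72.212.131  path d0:-→d1:-→d2:-→d3:-→d4:-→d5:-→d6:-→d7:-→d8:-→d9:-→d10:-→d11:-→d12:-→d13:-→d14:-→d15:-→d16:-→d17:-→d18:-→d19:-→d20:-→d21:-→d22:-→d23:-→d24:-→d25:-→d26:H4  best=H4
  ? 130.72.212.130  path d0:-→d1:-→d2:-→d3:-→d4:-→d5:-→d6:-→d7:-→d8:-→d9:-→d10:-→d11:-→d12:-→d13:-→d14:-→d15:-→d16:-→d17:-→d18:-→d19:-→d20:-→d21:-→d22:-→d23:-→d24:-→d25:-→d26:H4  best=H4
  add 119.154.200.0/21 -> H4 at depth 21
  add 24.0.0.0/8 -> H4 at depth 8

== LOOKUPS ==
["H2","H2","H1","H2","H2","H4","H4","H4","H4","H4","H4"]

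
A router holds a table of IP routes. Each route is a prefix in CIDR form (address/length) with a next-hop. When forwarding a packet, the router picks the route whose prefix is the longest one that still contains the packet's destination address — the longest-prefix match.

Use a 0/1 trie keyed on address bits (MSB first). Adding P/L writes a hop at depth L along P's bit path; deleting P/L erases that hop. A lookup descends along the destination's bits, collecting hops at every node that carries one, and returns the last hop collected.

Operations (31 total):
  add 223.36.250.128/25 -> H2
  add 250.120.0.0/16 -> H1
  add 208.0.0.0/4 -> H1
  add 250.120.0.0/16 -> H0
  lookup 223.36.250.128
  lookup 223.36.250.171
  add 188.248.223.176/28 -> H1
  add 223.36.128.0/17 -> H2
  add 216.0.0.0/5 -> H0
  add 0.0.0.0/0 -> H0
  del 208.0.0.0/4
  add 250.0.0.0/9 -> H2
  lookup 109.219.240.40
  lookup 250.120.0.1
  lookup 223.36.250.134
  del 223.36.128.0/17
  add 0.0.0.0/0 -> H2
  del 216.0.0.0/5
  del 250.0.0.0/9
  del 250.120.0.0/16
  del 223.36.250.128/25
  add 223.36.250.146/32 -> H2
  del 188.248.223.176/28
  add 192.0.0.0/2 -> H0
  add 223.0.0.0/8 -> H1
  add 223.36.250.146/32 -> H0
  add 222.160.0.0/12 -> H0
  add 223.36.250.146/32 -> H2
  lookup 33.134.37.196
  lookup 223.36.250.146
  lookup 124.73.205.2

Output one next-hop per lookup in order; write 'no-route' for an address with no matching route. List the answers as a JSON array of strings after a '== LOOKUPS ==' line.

Trace:
  + 223.36.250.128/25 (H2) depth=25
  + 250.120.0.0/16 (H1) depth=16
  + 208.0.0.0/4 (H1) depth=4
  + 250.120.0.0/16 (H0) depth=16
  ? 223.36.250.128  path d0:-→d1:-→d2:-→d3:-→d4:H1→d5:-→d6:-→d7:-→d8:-→d9:-→d10:-→d11:-→d12:-→d13:-→d14:-→d15:-→d16:-→d17:-→d18:-→d19:-→d20:-→d21:-→d22:-→d23:-→d24:-→d25:H2  best=H2
  ? 223.36.250.171  path d0:-→d1:-→d2:-→d3:-→d4:H1→d5:-→d6:-→d7:-→d8:-→d9:-→d10:-→d11:-→d12:-→d13:-→d14:-→d15:-→d16:-→d17:-→d18:-→d19:-→d20:-→d21:-→d22:-→d23:-→d24:-→d25:H2  best=H2
  + 188.248.223.176/28 (H1) depth=28
  + 223.36.128.0/17 (H2) depth=17
  + 216.0.0.0/5 (H0) depth=5
  + 0.0.0.0/0 (H0) depth=0
  del 208.0.0.0/4 (clear depth 4)
  + 250.0.0.0/9 (H2) depth=9
  ? 109.219.240.40  path d0:H0  best=H0
  ? 250.120.0.1  path d0:H0→d1:-→d2:-→d3:-→d4:-→d5:-→d6:-→d7:-→d8:-→d9:H2→d10:-→d11:-→d12:-→d13:-→d14:-→d15:-→d16:H0  best=H0
  ? 223.36.250.134  path d0:H0→d1:-→d2:-→d3:-→d4:-→d5:H0→d6:-→d7:-→d8:-→d9:-→d10:-→d11:-→d12:-→d13:-→d14:-→d15:-→d16:-→d17:H2→d18:-→d19:-→d20:-→d21:-→d22:-→d23:-→d24:-→d25:H2  best=H2
  del 223.36.128.0/17 (clear depth 17)
  + 0.0.0.0/0 (H2) depth=0
  del 216.0.0.0/5 (clear depth 5)
  del 250.0.0.0/9 (clear depth 9)
  del 250.120.0.0/16 (clear depth 16)
  del 223.36.250.128/25 (clear depth 25)
  + 223.36.250.146/32 (H2) depth=32
  del 188.248.223.176/28 (clear depth 28)
  + 192.0.0.0/2 (H0) depth=2
  + 223.0.0.0/8 (H1) depth=8
  + 223.36.250.146/32 (H0) depth=32
  + 222.160.0.0/12 (H0) depth=12
  + 223.36.250.146/32 (H2) depth=32
  ? 33.134.37.196  path d0:H2  best=H2
  ? 223.36.250.146  path d0:H2→d1:-→d2:H0→d3:-→d4:-→d5:-→d6:-→d7:-→d8:H1→d9:-→d10:-→d11:-→d12:-→d13:-→d14:-→d15:-→d16:-→d17:-→d18:-→d19:-→d20:-→d21:-→d22:-→d23:-→d24:-→d25:-→d26:-→d27:-→d28:-→d29:-→d30:-→d31:-→d32:H2  best=H2
  ? 124.73.205.2  path d0:H2  best=H2

== LOOKUPS ==
["H2","H2","H0","H0","H2","H2","H2","H2"]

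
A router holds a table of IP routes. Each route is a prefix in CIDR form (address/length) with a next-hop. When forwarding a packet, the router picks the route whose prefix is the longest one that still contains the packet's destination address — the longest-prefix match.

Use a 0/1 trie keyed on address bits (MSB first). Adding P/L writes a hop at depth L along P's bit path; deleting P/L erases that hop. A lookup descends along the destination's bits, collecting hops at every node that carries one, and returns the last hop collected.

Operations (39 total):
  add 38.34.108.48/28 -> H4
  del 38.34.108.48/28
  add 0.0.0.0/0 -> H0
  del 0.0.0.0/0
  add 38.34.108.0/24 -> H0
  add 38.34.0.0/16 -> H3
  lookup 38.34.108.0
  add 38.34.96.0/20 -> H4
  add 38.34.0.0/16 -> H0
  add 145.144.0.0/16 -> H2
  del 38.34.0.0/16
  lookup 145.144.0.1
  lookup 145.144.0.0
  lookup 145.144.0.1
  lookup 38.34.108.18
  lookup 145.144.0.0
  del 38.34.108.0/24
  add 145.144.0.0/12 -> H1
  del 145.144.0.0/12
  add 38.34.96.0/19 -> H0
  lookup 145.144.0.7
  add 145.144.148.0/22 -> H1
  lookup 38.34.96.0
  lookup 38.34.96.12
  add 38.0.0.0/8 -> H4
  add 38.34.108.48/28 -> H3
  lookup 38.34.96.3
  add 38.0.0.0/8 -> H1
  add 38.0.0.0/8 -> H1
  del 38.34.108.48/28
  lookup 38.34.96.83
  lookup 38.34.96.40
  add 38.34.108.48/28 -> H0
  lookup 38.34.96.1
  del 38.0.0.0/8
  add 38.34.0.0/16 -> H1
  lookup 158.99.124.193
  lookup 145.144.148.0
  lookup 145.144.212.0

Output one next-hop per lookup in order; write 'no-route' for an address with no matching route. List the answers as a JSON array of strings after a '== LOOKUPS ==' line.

Apply in order:
  add 38.34.108.48/28 -> H4 at depth 28
  del 38.34.108.48/28 (clear depth 28)
  add 0.0.0.0/0 -> H0 at depth 0
  del 0.0.0.0/0 (clear depth 0)
  add 38.34.108.0/24 -> H0 at depth 24
  add 38.34.0.0/16 -> H3 at depth 16
  lookup 38.34.108.0: bits 00100110001000100110110000 walk d0:-→d1:-→d2:-→d3:-→d4:-→d5:-→d6:-→d7:-→d8:-→d9:-→d10:-→d11:-→d12:-→d13:-→d14:-→d15:-→d16:H3→d17:-→d18:-→d19:-→d20:-→d21:-→d22:-→d23:-→d24:H0→d25:-→d26:- -> H0
  add 38.34.96.0/20 -> H4 at depth 20
  add 38.34.0.0/16 -> H0 at depth 16
  add 145.144.0.0/16 -> H2 at depth 16
  del 38.34.0.0/16 (clear depth 16)
  lookup 145.144.0.1: bits 1001000110010000 walk d0:-→d1:-→d2:-→d3:-→d4:-→d5:-→d6:-→d7:-→d8:-→d9:-→d10:-→d11:-→d12:-→d13:-→d14:-→d15:-→d16:H2 -> H2
  lookup 145.144.0.0: bits 1001000110010000 walk d0:-→d1:-→d2:-→d3:-→d4:-→d5:-→d6:-→d7:-→d8:-→d9:-→d10:-→d11:-→d12:-→d13:-→d14:-→d15:-→d16:H2 -> H2
  lookup 145.144.0.1: bits 1001000110010000 walk d0:-→d1:-→d2:-→d3:-→d4:-→d5:-→d6:-→d7:-→d8:-→d9:-→d10:-→d11:-→d12:-→d13:-→d14:-→d15:-→d16:H2 -> H2
  lookup 38.34.108.18: bits 00100110001000100110110000 walk d0:-→d1:-→d2:-→d3:-→d4:-→d5:-→d6:-→d7:-→d8:-→d9:-→d10:-→d11:-→d12:-→d13:-→d14:-→d15:-→d16:-→d17:-→d18:-→d19:-→d20:H4→d21:-→d22:-→d23:-→d24:H0→d25:-→d26:- -> H0
  lookup 145.144.0.0: bits 1001000110010000 walk d0:-→d1:-→d2:-→d3:-→d4:-→d5:-→d6:-→d7:-→d8:-→d9:-→d10:-→d11:-→d12:-→d13:-→d14:-→d15:-→d16:H2 -> H2
  del 38.34.108.0/24 (clear depth 24)
  add 145.144.0.0/12 -> H1 at depth 12
  del 145.144.0.0/12 (clear depth 12)
  add 38.34.96.0/19 -> H0 at depth 19
  lookup 145.144.0.7: bits 1001000110010000 walk d0:-→d1:-→d2:-→d3:-→d4:-→d5:-→d6:-→d7:-→d8:-→d9:-→d10:-→d11:-→d12:-→d13:-→d14:-→d15:-→d16:H2 -> H2
  add 145.144.148.0/22 -> H1 at depth 22
  lookup 38.34.96.0: bits 00100110001000100110 walk d0:-→d1:-→d2:-→d3:-→d4:-→d5:-→d6:-→d7:-→d8:-→d9:-→d10:-→d11:-→d12:-→d13:-→d14:-→d15:-→d16:-→d17:-→d18:-→d19:H0→d20:H4 -> H4
  lookup 38.34.96.12: bits 00100110001000100110 walk d0:-→d1:-→d2:-→d3:-→d4:-→d5:-→d6:-→d7:-→d8:-→d9:-→d10:-→d11:-→d12:-→d13:-→d14:-→d15:-→d16:-→d17:-→d18:-→d19:H0→d20:H4 -> H4
  add 38.0.0.0/8 -> H4 at depth 8
  add 38.34.108.48/28 -> H3 at depth 28
  lookup 38.34.96.3: bits 00100110001000100110 walk d0:-→d1:-→d2:-→d3:-→d4:-→d5:-→d6:-→d7:-→d8:H4→d9:-→d10:-→d11:-→d12:-→d13:-→d14:-→d15:-→d16:-→d17:-→d18:-→d19:H0→d20:H4 -> H4
  add 38.0.0.0/8 -> H1 at depth 8
  add 38.0.0.0/8 -> H1 at depth 8
  del 38.34.108.48/28 (clear depth 28)
  lookup 38.34.96.83: bits 00100110001000100110 walk d0:-→d1:-→d2:-→d3:-→d4:-→d5:-→d6:-→d7:-→d8:H1→d9:-→d10:-→d11:-→d12:-→d13:-→d14:-→d15:-→d16:-→d17:-→d18:-→d19:H0→d20:H4 -> H4
  lookup 38.34.96.40: bits 00100110001000100110 walk d0:-→d1:-→d2:-→d3:-→d4:-→d5:-→d6:-→d7:-→d8:H1→d9:-→d10:-→d11:-→d12:-→d13:-→d14:-→d15:-→d16:-→d17:-→d18:-→d19:H0→d20:H4 -> H4
  add 38.34.108.48/28 -> H0 at depth 28
  lookup 38.34.96.1: bits 00100110001000100110 walk d0:-→d1:-→d2:-→d3:-→d4:-→d5:-→d6:-→d7:-→d8:H1→d9:-→d10:-→d11:-→d12:-→d13:-→d14:-→d15:-→d16:-→d17:-→d18:-→d19:H0→d20:H4 -> H4
  del 38.0.0.0/8 (clear depth 8)
  add 38.34.0.0/16 -> H1 at depth 16
  lookup 158.99.124.193: bits 1001 walk d0:-→d1:-→d2:-→d3:-→d4:- -> no-route
  lookup 145.144.148.0: bits 1001000110010000100101 walk d0:-→d1:-→d2:-→d3:-→d4:-→d5:-→d6:-→d7:-→d8:-→d9:-→d10:-→d11:-→d12:-→d13:-→d14:-→d15:-→d16:H2→d17:-→d18:-→d19:-→d20:-→d21:-→d22:H1 -> H1
  lookup 145.144.212.0: bits 10010001100100001 walk d0:-→d1:-→d2:-→d3:-→d4:-→d5:-→d6:-→d7:-→d8:-→d9:-→d10:-→d11:-→d12:-→d13:-→d14:-→d15:-→d16:H2→d17:- -> H2

== LOOKUPS ==
["H0","H2","H2","H2","H0","H2","H2","H4","H4","H4","H4","H4","H4","no-route","H1","H2"]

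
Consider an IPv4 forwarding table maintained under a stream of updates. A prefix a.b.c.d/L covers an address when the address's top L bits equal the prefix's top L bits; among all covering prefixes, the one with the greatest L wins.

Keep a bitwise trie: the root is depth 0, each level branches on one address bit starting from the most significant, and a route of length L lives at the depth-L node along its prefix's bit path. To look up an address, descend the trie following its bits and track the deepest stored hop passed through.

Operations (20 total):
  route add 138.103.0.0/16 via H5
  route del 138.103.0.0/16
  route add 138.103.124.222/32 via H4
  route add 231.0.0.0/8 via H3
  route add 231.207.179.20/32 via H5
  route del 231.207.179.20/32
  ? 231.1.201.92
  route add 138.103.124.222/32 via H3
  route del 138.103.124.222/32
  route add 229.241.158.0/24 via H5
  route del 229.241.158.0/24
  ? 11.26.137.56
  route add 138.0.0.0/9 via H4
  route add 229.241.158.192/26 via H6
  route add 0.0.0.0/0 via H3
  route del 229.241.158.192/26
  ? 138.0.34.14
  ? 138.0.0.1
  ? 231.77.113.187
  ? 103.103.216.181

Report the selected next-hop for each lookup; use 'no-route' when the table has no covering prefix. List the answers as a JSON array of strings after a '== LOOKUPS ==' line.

Trace:
  add 138.103.0.0/16 -> H5 at depth 16
  del 138.103.0.0/16 (clear depth 16)
  add 138.103.124.222/32 -> H4 at depth 32
  add 231.0.0.0/8 -> H3 at depth 8
  add 231.207.179.20/32 -> H5 at depth 32
  del 231.207.179.20/32 (clear depth 32)
  Q 231.1.201.92: descend 11100111 ; hops seen [H3] ; pick H3
  add 138.103.124.222/32 -> H3 at depth 32
  del 138.103.124.222/32 (clear depth 32)
  add 229.241.158.0/24 -> H5 at depth 24
  del 229.241.158.0/24 (clear depth 24)
  Q 11.26.137.56: descend ε ; hops seen [∅] ; pick no-route
  add 138.0.0.0/9 -> H4 at depth 9
  add 229.241.158.192/26 -> H6 at depth 26
  add 0.0.0.0/0 -> H3 at depth 0
  del 229.241.158.192/26 (clear depth 26)
  Q 138.0.34.14: descend 100010100 ; hops seen [H3,H4] ; pick H4
  Q 138.0.0.1: descend 100010100 ; hops seen [H3,H4] ; pick H4
  Q 231.77.113.187: descend 11100111 ; hops seen [H3,H3] ; pick H3
  Q 103.103.216.181: descend ε ; hops seen [H3] ; pick H3

== LOOKUPS ==
["H3","no-route","H4","H4","H3","H3"]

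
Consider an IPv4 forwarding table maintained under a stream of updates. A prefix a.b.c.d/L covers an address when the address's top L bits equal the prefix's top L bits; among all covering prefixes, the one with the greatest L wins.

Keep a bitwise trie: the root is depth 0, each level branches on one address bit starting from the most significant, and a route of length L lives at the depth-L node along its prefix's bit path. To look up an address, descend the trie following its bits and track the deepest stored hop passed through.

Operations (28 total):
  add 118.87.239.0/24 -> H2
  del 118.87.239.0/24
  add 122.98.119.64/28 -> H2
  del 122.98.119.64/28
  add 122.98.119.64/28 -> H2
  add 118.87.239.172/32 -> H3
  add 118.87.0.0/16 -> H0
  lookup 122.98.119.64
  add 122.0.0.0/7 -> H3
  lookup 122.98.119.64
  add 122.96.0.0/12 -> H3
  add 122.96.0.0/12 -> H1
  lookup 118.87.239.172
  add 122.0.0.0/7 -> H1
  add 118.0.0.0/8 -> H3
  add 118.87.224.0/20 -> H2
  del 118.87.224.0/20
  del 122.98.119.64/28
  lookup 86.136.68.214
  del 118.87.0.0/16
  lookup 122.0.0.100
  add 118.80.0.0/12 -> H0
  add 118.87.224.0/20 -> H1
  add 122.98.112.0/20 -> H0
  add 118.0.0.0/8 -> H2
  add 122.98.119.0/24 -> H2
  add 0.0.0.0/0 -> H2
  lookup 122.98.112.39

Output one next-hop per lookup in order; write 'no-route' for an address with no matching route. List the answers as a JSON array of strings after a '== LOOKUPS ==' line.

Apply in order:
  + 118.87.239.0/24 (H2) depth=24
  - 118.87.239.0/24 clear@24
  + 122.98.119.64/28 (H2) depth=28
  - 122.98.119.64/28 clear@28
  + 122.98.119.64/28 (H2) depth=28
  + 118.87.239.172/32 (H3) depth=32
  + 118.87.0.0/16 (H0) depth=16
  ? 122.98.119.64  path d0:-→d1:-→d2:-→d3:-→d4:-→d5:-→d6:-→d7:-→d8:-→d9:-→d10:-→d11:-→d12:-→d13:-→d14:-→d15:-→d16:-→d17:-→d18:-→d19:-→d20:-→d21:-→d22:-→d23:-→d24:-→d25:-→d26:-→d27:-→d28:H2  best=H2
  + 122.0.0.0/7 (H3) depth=7
  ? 122.98.119.64  path d0:-→d1:-→d2:-→d3:-→d4:-→d5:-→d6:-→d7:H3→d8:-→d9:-→d10:-→d11:-→d12:-→d13:-→d14:-→d15:-→d16:-→d17:-→d18:-→d19:-→d20:-→d21:-→d22:-→d23:-→d24:-→d25:-→d26:-→d27:-→d28:H2  best=H2
  + 122.96.0.0/12 (H3) depth=12
  + 122.96.0.0/12 (H1) depth=12
  ? 118.87.239.172  path d0:-→d1:-→d2:-→d3:-→d4:-→d5:-→d6:-→d7:-→d8:-→d9:-→d10:-→d11:-→d12:-→d13:-→d14:-→d15:-→d16:H0→d17:-→d18:-→d19:-→d20:-→d21:-→d22:-→d23:-→d24:-→d25:-→d26:-→d27:-→d28:-→d29:-→d30:-→d31:-→d32:H3  best=H3
  + 122.0.0.0/7 (H1) depth=7
  + 118.0.0.0/8 (H3) depth=8
  + 118.87.224.0/20 (H2) depth=20
  - 118.87.224.0/20 clear@20
  - 122.98.119.64/28 clear@28
  ? 86.136.68.214  path d0:-→d1:-→d2:-  best=no-route
  - 118.87.0.0/16 clear@16
  ? 122.0.0.100  path d0:-→d1:-→d2:-→d3:-→d4:-→d5:-→d6:-→d7:H1→d8:-→d9:-  best=H1
  + 118.80.0.0/12 (H0) depth=12
  + 118.87.224.0/20 (H1) depth=20
  + 122.98.112.0/20 (H0) depth=20
  + 118.0.0.0/8 (H2) depth=8
  + 122.98.119.0/24 (H2) depth=24
  + 0.0.0.0/0 (H2) depth=0
  ? 122.98.112.39  path d0:H2→d1:-→d2:-→d3:-→d4:-→d5:-→d6:-→d7:H1→d8:-→d9:-→d10:-→d11:-→d12:H1→d13:-→d14:-→d15:-→d16:-→d17:-→d18:-→d19:-→d20:H0→d21:-  best=H0

== LOOKUPS ==
["H2","H2","H3","no-route","H1","H0"]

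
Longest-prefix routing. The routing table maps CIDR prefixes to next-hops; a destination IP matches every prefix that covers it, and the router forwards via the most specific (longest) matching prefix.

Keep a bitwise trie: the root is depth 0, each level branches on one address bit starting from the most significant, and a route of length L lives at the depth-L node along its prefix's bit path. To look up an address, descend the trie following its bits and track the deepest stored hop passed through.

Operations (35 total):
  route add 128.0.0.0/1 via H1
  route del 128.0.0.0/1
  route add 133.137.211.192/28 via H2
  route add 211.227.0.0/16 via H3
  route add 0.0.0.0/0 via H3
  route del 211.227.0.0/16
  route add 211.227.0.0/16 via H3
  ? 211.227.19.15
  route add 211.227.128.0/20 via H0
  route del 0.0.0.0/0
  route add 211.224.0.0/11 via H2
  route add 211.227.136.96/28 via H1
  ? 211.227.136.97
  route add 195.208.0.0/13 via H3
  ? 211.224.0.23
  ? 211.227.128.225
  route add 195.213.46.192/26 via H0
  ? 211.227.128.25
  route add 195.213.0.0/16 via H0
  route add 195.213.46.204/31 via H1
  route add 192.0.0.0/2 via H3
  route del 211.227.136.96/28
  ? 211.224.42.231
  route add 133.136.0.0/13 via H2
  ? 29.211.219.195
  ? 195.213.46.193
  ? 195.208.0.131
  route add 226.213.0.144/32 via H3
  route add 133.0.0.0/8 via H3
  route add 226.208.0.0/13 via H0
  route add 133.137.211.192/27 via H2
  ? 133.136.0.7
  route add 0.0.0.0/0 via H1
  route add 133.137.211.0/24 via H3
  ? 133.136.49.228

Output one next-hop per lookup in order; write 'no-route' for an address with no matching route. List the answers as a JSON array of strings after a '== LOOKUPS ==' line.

Apply in order:
  + 128.0.0.0/1 (H1) depth=1
  del 128.0.0.0/1 (clear depth 1)
  + 133.137.211.192/28 (H2) depth=28
  + 211.227.0.0/16 (H3) depth=16
  + 0.0.0.0/0 (H3) depth=0
  del 211.227.0.0/16 (clear depth 16)
  + 211.227.0.0/16 (H3) depth=16
  lookup 211.227.19.15: bits 1101001111100011 walk d0:H3→d1:-→d2:-→d3:-→d4:-→d5:-→d6:-→d7:-→d8:-→d9:-→d10:-→d11:-→d12:-→d13:-→d14:-→d15:-→d16:H3 -> H3
  + 211.227.128.0/20 (H0) depth=20
  del 0.0.0.0/0 (clear depth 0)
  + 211.224.0.0/11 (H2) depth=11
  + 211.227.136.96/28 (H1) depth=28
  lookup 211.227.136.97: bits 1101001111100011100010000110 walk d0:-→d1:-→d2:-→d3:-→d4:-→d5:-→d6:-→d7:-→d8:-→d9:-→d10:-→d11:H2→d12:-→d13:-→d14:-→d15:-→d16:H3→d17:-→d18:-→d19:-→d20:H0→d21:-→d22:-→d23:-→d24:-→d25:-→d26:-→d27:-→d28:H1 -> H1
  + 195.208.0.0/13 (H3) depth=13
  lookup 211.224.0.23: bits 11010011111000 walk d0:-→d1:-→d2:-→d3:-→d4:-→d5:-→d6:-→d7:-→d8:-→d9:-→d10:-→d11:H2→d12:-→d13:-→d14:- -> H2
  lookup 211.227.128.225: bits 11010011111000111000 walk d0:-→d1:-→d2:-→d3:-→d4:-→d5:-→d6:-→d7:-→d8:-→d9:-→d10:-→d11:H2→d12:-→d13:-→d14:-→d15:-→d16:H3→d17:-→d18:-→d19:-→d20:H0 -> H0
  + 195.213.46.192/26 (H0) depth=26
  lookup 211.227.128.25: bits 11010011111000111000 walk d0:-→d1:-→d2:-→d3:-→d4:-→d5:-→d6:-→d7:-→d8:-→d9:-→d10:-→d11:H2→d12:-→d13:-→d14:-→d15:-→d16:H3→d17:-→d18:-→d19:-→d20:H0 -> H0
  + 195.213.0.0/16 (H0) depth=16
  + 195.213.46.204/31 (H1) depth=31
  + 192.0.0.0/2 (H3) depth=2
  del 211.227.136.96/28 (clear depth 28)
  lookup 211.224.42.231: bits 11010011111000 walk d0:-→d1:-→d2:H3→d3:-→d4:-→d5:-→d6:-→d7:-→d8:-→d9:-→d10:-→d11:H2→d12:-→d13:-→d14:- -> H2
  + 133.136.0.0/13 (H2) depth=13
  lookup 29.211.219.195: bits ε walk d0:- -> no-route
  lookup 195.213.46.193: bits 1100001111010101001011101100 walk d0:-→d1:-→d2:H3→d3:-→d4:-→d5:-→d6:-→d7:-→d8:-→d9:-→d10:-→d11:-→d12:-→d13:H3→d14:-→d15:-→d16:H0→d17:-→d18:-→d19:-→d20:-→d21:-→d22:-→d23:-→d24:-→d25:-→d26:H0→d27:-→d28:- -> H0
  lookup 195.208.0.131: bits 1100001111010 walk d0:-→d1:-→d2:H3→d3:-→d4:-→d5:-→d6:-→d7:-→d8:-→d9:-→d10:-→d11:-→d12:-→d13:H3 -> H3
  + 226.213.0.144/32 (H3) depth=32
  + 133.0.0.0/8 (H3) depth=8
  + 226.208.0.0/13 (H0) depth=13
  + 133.137.211.192/27 (H2) depth=27
  lookup 133.136.0.7: bits 100001011000100 walk d0:-→d1:-→d2:-→d3:-→d4:-→d5:-→d6:-→d7:-→d8:H3→d9:-→d10:-→d11:-→d12:-→d13:H2→d14:-→d15:- -> H2
  + 0.0.0.0/0 (H1) depth=0
  + 133.137.211.0/24 (H3) depth=24
  lookup 133.136.49.228: bits 100001011000100 walk d0:H1→d1:-→d2:-→d3:-→d4:-→d5:-→d6:-→d7:-→d8:H3→d9:-→d10:-→d11:-→d12:-→d13:H2→d14:-→d15:- -> H2

== LOOKUPS ==
["H3","H1","H2","H0","H0","H2","no-route","H0","H3","H2","H2"]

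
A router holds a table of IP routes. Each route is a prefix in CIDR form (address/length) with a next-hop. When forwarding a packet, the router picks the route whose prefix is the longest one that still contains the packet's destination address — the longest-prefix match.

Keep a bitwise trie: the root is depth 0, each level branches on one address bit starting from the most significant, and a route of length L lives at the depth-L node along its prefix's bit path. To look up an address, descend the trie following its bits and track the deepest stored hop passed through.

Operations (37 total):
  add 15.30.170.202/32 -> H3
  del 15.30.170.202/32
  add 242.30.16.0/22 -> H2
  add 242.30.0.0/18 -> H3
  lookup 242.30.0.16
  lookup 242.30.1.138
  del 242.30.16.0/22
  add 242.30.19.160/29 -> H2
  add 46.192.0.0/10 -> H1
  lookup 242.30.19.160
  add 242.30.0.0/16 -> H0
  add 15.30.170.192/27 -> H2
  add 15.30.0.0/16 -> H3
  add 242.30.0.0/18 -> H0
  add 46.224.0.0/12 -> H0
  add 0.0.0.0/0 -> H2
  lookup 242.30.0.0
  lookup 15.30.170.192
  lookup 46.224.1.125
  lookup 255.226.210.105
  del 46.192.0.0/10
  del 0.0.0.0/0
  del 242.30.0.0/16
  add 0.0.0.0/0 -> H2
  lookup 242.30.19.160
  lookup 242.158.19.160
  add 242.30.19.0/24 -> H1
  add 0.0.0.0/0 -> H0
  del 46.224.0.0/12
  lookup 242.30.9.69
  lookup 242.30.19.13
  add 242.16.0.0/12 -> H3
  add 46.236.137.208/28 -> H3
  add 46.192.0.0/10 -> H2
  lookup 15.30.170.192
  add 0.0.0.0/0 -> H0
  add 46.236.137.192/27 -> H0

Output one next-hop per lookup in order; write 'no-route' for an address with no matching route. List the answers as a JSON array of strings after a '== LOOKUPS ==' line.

Trace:
  add 15.30.170.202/32 -> H3 at depth 32
  - 15.30.170.202/32 clear@32
  add 242.30.16.0/22 -> H2 at depth 22
  add 242.30.0.0/18 -> H3 at depth 18
  lookup 242.30.0.16: bits 1111001000011110000 walk d0:-→d1:-→d2:-→d3:-→d4:-→d5:-→d6:-→d7:-→d8:-→d9:-→d10:-→d11:-→d12:-→d13:-→d14:-→d15:-→d16:-→d17:-→d18:H3→d19:- -> H3
  lookup 242.30.1.138: bits 1111001000011110000 walk d0:-→d1:-→d2:-→d3:-→d4:-→d5:-→d6:-→d7:-→d8:-→d9:-→d10:-→d11:-→d12:-→d13:-→d14:-→d15:-→d16:-→d17:-→d18:H3→d19:- -> H3
  - 242.30.16.0/22 clear@22
  add 242.30.19.160/29 -> H2 at depth 29
  add 46.192.0.0/10 -> H1 at depth 10
  lookup 242.30.19.160: bits 11110010000111100001001110100 walk d0:-→d1:-→d2:-→d3:-→d4:-→d5:-→d6:-→d7:-→d8:-→d9:-→d10:-→d11:-→d12:-→d13:-→d14:-→d15:-→d16:-→d17:-→d18:H3→d19:-→d20:-→d21:-→d22:-→d23:-→d24:-→d25:-→d26:-→d27:-→d28:-→d29:H2 -> H2
  add 242.30.0.0/16 -> H0 at depth 16
  add 15.30.170.192/27 -> H2 at depth 27
  add 15.30.0.0/16 -> H3 at depth 16
  add 242.30.0.0/18 -> H0 at depth 18
  add 46.224.0.0/12 -> H0 at depth 12
  add 0.0.0.0/0 -> H2 at depth 0
  lookup 242.30.0.0: bits 1111001000011110000 walk d0:H2→d1:-→d2:-→d3:-→d4:-→d5:-→d6:-→d7:-→d8:-→d9:-→d10:-→d11:-→d12:-→d13:-→d14:-→d15:-→d16:H0→d17:-→d18:H0→d19:- -> H0
  lookup 15.30.170.192: bits 0000111100011110101010101100 walk d0:H2→d1:-→d2:-→d3:-→d4:-→d5:-→d6:-→d7:-→d8:-→d9:-→d10:-→d11:-→d12:-→d13:-→d14:-→d15:-→d16:H3→d17:-→d18:-→d19:-→d20:-→d21:-→d22:-→d23:-→d24:-→d25:-→d26:-→d27:H2→d28:- -> H2
  lookup 46.224.1.125: bits 001011101110 walk d0:H2→d1:-→d2:-→d3:-→d4:-→d5:-→d6:-→d7:-→d8:-→d9:-→d10:H1→d11:-→d12:H0 -> H0
  lookup 255.226.210.105: bits 1111 walk d0:H2→d1:-→d2:-→d3:-→d4:- -> H2
  - 46.192.0.0/10 clear@10
  - 0.0.0.0/0 clear@0
  - 242.30.0.0/16 clear@16
  add 0.0.0.0/0 -> H2 at depth 0
  lookup 242.30.19.160: bits 11110010000111100001001110100 walk d0:H2→d1:-→d2:-→d3:-→d4:-→d5:-→d6:-→d7:-→d8:-→d9:-→d10:-→d11:-→d12:-→d13:-→d14:-→d15:-→d16:-→d17:-→d18:H0→d19:-→d20:-→d21:-→d22:-→d23:-→d24:-→d25:-→d26:-→d27:-→d28:-→d29:H2 -> H2
  lookup 242.158.19.160: bits 11110010 walk d0:H2→d1:-→d2:-→d3:-→d4:-→d5:-→d6:-→d7:-→d8:- -> H2
  add 242.30.19.0/24 -> H1 at depth 24
  add 0.0.0.0/0 -> H0 at depth 0
  - 46.224.0.0/12 clear@12
  lookup 242.30.9.69: bits 1111001000011110000 walk d0:H0→d1:-→d2:-→d3:-→d4:-→d5:-→d6:-→d7:-→d8:-→d9:-→d10:-→d11:-→d12:-→d13:-→d14:-→d15:-→d16:-→d17:-→d18:H0→d19:- -> H0
  lookup 242.30.19.13: bits 111100100001111000010011 walk d0:H0→d1:-→d2:-→d3:-→d4:-→d5:-→d6:-→d7:-→d8:-→d9:-→d10:-→d11:-→d12:-→d13:-→d14:-→d15:-→d16:-→d17:-→d18:H0→d19:-→d20:-→d21:-→d22:-→d23:-→d24:H1 -> H1
  add 242.16.0.0/12 -> H3 at depth 12
  add 46.236.137.208/28 -> H3 at depth 28
  add 46.192.0.0/10 -> H2 at depth 10
  lookup 15.30.170.192: bits 0000111100011110101010101100 walk d0:H0→d1:-→d2:-→d3:-→d4:-→d5:-→d6:-→d7:-→d8:-→d9:-→d10:-→d11:-→d12:-→d13:-→d14:-→d15:-→d16:H3→d17:-→d18:-→d19:-→d20:-→d21:-→d22:-→d23:-→d24:-→d25:-→d26:-→d27:H2→d28:- -> H2
  add 0.0.0.0/0 -> H0 at depth 0
  add 46.236.137.192/27 -> H0 at depth 27

== LOOKUPS ==
["H3","H3","H2","H0","H2","H0","H2","H2","H2","H0","H1","H2"]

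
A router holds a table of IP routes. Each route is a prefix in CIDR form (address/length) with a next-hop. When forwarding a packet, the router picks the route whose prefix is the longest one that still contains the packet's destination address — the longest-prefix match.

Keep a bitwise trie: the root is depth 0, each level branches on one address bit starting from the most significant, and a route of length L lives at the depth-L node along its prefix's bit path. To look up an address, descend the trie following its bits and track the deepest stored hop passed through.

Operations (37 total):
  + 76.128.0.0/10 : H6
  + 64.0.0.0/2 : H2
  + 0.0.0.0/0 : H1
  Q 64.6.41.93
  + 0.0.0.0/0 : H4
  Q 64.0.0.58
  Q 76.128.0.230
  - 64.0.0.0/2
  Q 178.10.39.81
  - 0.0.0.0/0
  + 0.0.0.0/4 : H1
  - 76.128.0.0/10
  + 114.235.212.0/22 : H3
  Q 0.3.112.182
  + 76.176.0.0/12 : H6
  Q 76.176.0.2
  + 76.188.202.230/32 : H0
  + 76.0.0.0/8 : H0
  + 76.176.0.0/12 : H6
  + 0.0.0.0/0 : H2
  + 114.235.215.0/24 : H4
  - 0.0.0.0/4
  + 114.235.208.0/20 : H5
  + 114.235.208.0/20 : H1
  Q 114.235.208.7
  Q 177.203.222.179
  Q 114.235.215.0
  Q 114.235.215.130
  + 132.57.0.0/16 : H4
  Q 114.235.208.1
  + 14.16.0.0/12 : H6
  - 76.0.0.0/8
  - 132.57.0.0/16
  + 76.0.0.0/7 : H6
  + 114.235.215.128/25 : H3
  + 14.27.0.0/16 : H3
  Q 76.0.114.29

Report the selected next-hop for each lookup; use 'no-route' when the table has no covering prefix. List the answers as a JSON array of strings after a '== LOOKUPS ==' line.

Apply in order:
  add 76.128.0.0/10 -> H6 at depth 10
  add 64.0.0.0/2 -> H2 at depth 2
  add 0.0.0.0/0 -> H1 at depth 0
  ? 64.6.41.93  path d0:H1→d1:-→d2:H2→d3:-→d4:-  best=H2
  add 0.0.0.0/0 -> H4 at depth 0
  ? 64.0.0.58  path d0:H4→d1:-→d2:H2→d3:-→d4:-  best=H2
  ? 76.128.0.230  path d0:H4→d1:-→d2:H2→d3:-→d4:-→d5:-→d6:-→d7:-→d8:-→d9:-→d10:H6  best=H6
  - 64.0.0.0/2 clear@2
  ? 178.10.39.81  path d0:H4  best=H4
  - 0.0.0.0/0 clear@0
  add 0.0.0.0/4 -> H1 at depth 4
  - 76.128.0.0/10 clear@10
  add 114.235.212.0/22 -> H3 at depth 22
  ? 0.3.112.182  path d0:-→d1:-→d2:-→d3:-→d4:H1  best=H1
  add 76.176.0.0/12 -> H6 at depth 12
  ? 76.176.0.2  path d0:-→d1:-→d2:-→d3:-→d4:-→d5:-→d6:-→d7:-→d8:-→d9:-→d10:-→d11:-→d12:H6  best=H6
  add 76.188.202.230/32 -> H0 at depth 32
  add 76.0.0.0/8 -> H0 at depth 8
  add 76.176.0.0/12 -> H6 at depth 12
  add 0.0.0.0/0 -> H2 at depth 0
  add 114.235.215.0/24 -> H4 at depth 24
  - 0.0.0.0/4 clear@4
  add 114.235.208.0/20 -> H5 at depth 20
  add 114.235.208.0/20 -> H1 at depth 20
  ? 114.235.208.7  path d0:H2→d1:-→d2:-→d3:-→d4:-→d5:-→d6:-→d7:-→d8:-→d9:-→d10:-→d11:-→d12:-→d13:-→d14:-→d15:-→d16:-→d17:-→d18:-→d19:-→d20:H1→d21:-  best=H1
  ? 177.203.222.179  path d0:H2  best=H2
  ? 114.235.215.0  path d0:H2→d1:-→d2:-→d3:-→d4:-→d5:-→d6:-→d7:-→d8:-→d9:-→d10:-→d11:-→d12:-→d13:-→d14:-→d15:-→d16:-→d17:-→d18:-→d19:-→d20:H1→d21:-→d22:H3→d23:-→d24:H4  best=H4
  ? 114.235.215.130  path d0:H2→d1:-→d2:-→d3:-→d4:-→d5:-→d6:-→d7:-→d8:-→d9:-→d10:-→d11:-→d12:-→d13:-→d14:-→d15:-→d16:-→d17:-→d18:-→d19:-→d20:H1→d21:-→d22:H3→d23:-→d24:H4  best=H4
  add 132.57.0.0/16 -> H4 at depth 16
  ? 114.235.208.1  path d0:H2→d1:-→d2:-→d3:-→d4:-→d5:-→d6:-→d7:-→d8:-→d9:-→d10:-→d11:-→d12:-→d13:-→d14:-→d15:-→d16:-→d17:-→d18:-→d19:-→d20:H1→d21:-  best=H1
  add 14.16.0.0/12 -> H6 at depth 12
  - 76.0.0.0/8 clear@8
  - 132.57.0.0/16 clear@16
  add 76.0.0.0/7 -> H6 at depth 7
  add 114.235.215.128/25 -> H3 at depth 25
  add 14.27.0.0/16 -> H3 at depth 16
  ? 76.0.114.29  path d0:H2→d1:-→d2:-→d3:-→d4:-→d5:-→d6:-→d7:H6→d8:-  best=H6

== LOOKUPS ==
["H2","H2","H6","H4","H1","H6","H1","H2","H4","H4","H1","H6"]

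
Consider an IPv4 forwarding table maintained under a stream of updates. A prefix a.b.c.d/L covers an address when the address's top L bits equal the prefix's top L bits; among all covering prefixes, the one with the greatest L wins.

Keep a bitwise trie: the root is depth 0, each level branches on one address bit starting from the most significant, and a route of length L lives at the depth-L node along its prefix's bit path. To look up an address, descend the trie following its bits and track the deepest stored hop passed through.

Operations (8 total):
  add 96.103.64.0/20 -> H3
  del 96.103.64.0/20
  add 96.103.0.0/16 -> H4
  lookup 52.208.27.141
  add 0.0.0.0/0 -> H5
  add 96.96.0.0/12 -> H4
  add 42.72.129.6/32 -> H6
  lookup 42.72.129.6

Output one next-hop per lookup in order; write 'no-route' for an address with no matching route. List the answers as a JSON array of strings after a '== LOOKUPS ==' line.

Apply in order:
  add 96.103.64.0/20 -> H3 at depth 20
  - 96.103.64.0/20 clear@20
  add 96.103.0.0/16 -> H4 at depth 16
  lookup 52.208.27.141: bits 0 walk d0:-→d1:- -> no-route
  add 0.0.0.0/0 -> H5 at depth 0
  add 96.96.0.0/12 -> H4 at depth 12
  add 42.72.129.6/32 -> H6 at depth 32
  lookup 42.72.129.6: bits 00101010010010001000000100000110 walk d0:H5→d1:-→d2:-→d3:-→d4:-→d5:-→d6:-→d7:-→d8:-→d9:-→d10:-→d11:-→d12:-→d13:-→d14:-→d15:-→d16:-→d17:-→d18:-→d19:-→d20:-→d21:-→d22:-→d23:-→d24:-→d25:-→d26:-→d27:-→d28:-→d29:-→d30:-→d31:-→d32:H6 -> H6

== LOOKUPS ==
["no-route","H6"]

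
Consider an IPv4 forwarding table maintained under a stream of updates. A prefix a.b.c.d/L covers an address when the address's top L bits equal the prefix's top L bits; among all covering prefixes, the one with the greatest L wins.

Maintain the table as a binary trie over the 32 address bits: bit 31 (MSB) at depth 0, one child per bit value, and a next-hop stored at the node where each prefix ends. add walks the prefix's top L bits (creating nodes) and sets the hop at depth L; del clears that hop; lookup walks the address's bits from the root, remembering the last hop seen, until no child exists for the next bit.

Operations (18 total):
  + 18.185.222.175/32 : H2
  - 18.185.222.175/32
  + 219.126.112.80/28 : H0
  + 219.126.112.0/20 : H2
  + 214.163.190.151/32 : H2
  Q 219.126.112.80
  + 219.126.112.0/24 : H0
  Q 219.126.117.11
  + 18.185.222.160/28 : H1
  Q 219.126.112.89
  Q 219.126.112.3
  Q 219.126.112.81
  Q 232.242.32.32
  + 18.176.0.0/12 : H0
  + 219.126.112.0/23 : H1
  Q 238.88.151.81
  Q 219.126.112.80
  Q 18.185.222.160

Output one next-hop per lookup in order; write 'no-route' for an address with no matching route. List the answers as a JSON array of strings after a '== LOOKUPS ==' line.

Trace:
  add 18.185.222.175/32 -> H2 at depth 32
  del 18.185.222.175/32 (clear depth 32)
  add 219.126.112.80/28 -> H0 at depth 28
  add 219.126.112.0/20 -> H2 at depth 20
  add 214.163.190.151/32 -> H2 at depth 32
  ? 219.126.112.80  path d0:-→d1:-→d2:-→d3:-→d4:-→d5:-→d6:-→d7:-→d8:-→d9:-→d10:-→d11:-→d12:-→d13:-→d14:-→d15:-→d16:-→d17:-→d18:-→d19:-→d20:H2→d21:-→d22:-→d23:-→d24:-→d25:-→d26:-→d27:-→d28:H0  best=H0
  add 219.126.112.0/24 -> H0 at depth 24
  ? 219.126.117.11  path d0:-→d1:-→d2:-→d3:-→d4:-→d5:-→d6:-→d7:-→d8:-→d9:-→d10:-→d11:-→d12:-→d13:-→d14:-→d15:-→d16:-→d17:-→d18:-→d19:-→d20:H2→d21:-  best=H2
  add 18.185.222.160/28 -> H1 at depth 28
  ? 219.126.112.89  path d0:-→d1:-→d2:-→d3:-→d4:-→d5:-→d6:-→d7:-→d8:-→d9:-→d10:-→d11:-→d12:-→d13:-→d14:-→d15:-→d16:-→d17:-→d18:-→d19:-→d20:H2→d21:-→d22:-→d23:-→d24:H0→d25:-→d26:-→d27:-→d28:H0  best=H0
  ? 219.126.112.3  path d0:-→d1:-→d2:-→d3:-→d4:-→d5:-→d6:-→d7:-→d8:-→d9:-→d10:-→d11:-→d12:-→d13:-→d14:-→d15:-→d16:-→d17:-→d18:-→d19:-→d20:H2→d21:-→d22:-→d23:-→d24:H0→d25:-  best=H0
  ? 219.126.112.81  path d0:-→d1:-→d2:-→d3:-→d4:-→d5:-→d6:-→d7:-→d8:-→d9:-→d10:-→d11:-→d12:-→d13:-→d14:-→d15:-→d16:-→d17:-→d18:-→d19:-→d20:H2→d21:-→d22:-→d23:-→d24:H0→d25:-→d26:-→d27:-→d28:H0  best=H0
  ? 232.242.32.32  path d0:-→d1:-→d2:-  best=no-route
  add 18.176.0.0/12 -> H0 at depth 12
  add 219.126.112.0/23 -> H1 at depth 23
  ? 238.88.151.81  path d0:-→d1:-→d2:-  best=no-route
  ? 219.126.112.80  path d0:-→d1:-→d2:-→d3:-→d4:-→d5:-→d6:-→d7:-→d8:-→d9:-→d10:-→d11:-→d12:-→d13:-→d14:-→d15:-→d16:-→d17:-→d18:-→d19:-→d20:H2→d21:-→d22:-→d23:H1→d24:H0→d25:-→d26:-→d27:-→d28:H0  best=H0
  ? 18.185.222.160  path d0:-→d1:-→d2:-→d3:-→d4:-→d5:-→d6:-→d7:-→d8:-→d9:-→d10:-→d11:-→d12:H0→d13:-→d14:-→d15:-→d16:-→d17:-→d18:-→d19:-→d20:-→d21:-→d22:-→d23:-→d24:-→d25:-→d26:-→d27:-→d28:H1  best=H1

== LOOKUPS ==
["H0","H2","H0","H0","H0","no-route","no-route","H0","H1"]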